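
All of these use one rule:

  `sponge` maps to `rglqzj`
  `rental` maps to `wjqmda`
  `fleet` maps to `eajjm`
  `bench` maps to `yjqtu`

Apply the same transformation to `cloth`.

s(18)→r(17) and p(15)→g(6) fit y≡21x+3 (mod 26); the inverse of 21 mod 26 is 5. Treating letters as 0–25, the rule is x ↦ 21x + 3 (mod 26).
On cloth: c(2)→21·2+3≡19=t; l(11)→21·11+3≡0=a; o(14)→21·14+3≡11=l; t(19)→21·19+3≡12=m; h(7)→21·7+3≡20=u (all mod 26).

talmu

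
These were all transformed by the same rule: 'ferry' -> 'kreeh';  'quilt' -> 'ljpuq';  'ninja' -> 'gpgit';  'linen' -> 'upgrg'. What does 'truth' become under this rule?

qejqw

f(5)→k(10) and e(4)→r(17) fit y≡19x+19 (mod 26); the inverse of 19 mod 26 is 11. Treating letters as 0–25, the rule is x ↦ 19x + 19 (mod 26).
On truth: t(19)→19·19+19≡16=q; r(17)→19·17+19≡4=e; u(20)→19·20+19≡9=j; t(19)→19·19+19≡16=q; h(7)→19·7+19≡22=w (all mod 26).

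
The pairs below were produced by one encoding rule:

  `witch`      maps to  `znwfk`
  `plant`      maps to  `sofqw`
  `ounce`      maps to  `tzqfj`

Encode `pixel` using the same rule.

snajo

The shift depends on letter class: consonant w→z is +3, but vowel i→n is +5. Two shifts are in play — +5 for a/e/i/o/u, +3 for every other letter.
Applying it to pixel: p(cons)+3=s, i(vowel)+5=n, x(cons)+3=a, e(vowel)+5=j, l(cons)+3=o.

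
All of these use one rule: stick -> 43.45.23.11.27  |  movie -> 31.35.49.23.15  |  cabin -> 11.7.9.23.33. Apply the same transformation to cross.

11.41.35.43.43

s(#19)→43 and t(#20)→45: differences scale by 2, so n = 2·pos + 5. Each letter becomes 2×(its alphabet position, a=1..z=26) + 5.
For cross: c=3→11, r=18→41, o=15→35, s=19→43, s=19→43.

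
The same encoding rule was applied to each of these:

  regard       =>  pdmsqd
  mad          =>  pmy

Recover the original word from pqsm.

aged

The output letters match the input read backwards, each shifted +12: regard reversed is drager. The word is reversed, then every letter is shifted forward by 12.
Reversing it on pqsm: shift back: p−12=d, q−12=e, s−12=g, m−12=a → dega; then reverse → aged.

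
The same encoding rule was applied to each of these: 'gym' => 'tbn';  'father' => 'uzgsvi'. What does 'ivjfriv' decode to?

Letters are reflected about the middle of the alphabet (position → 25−position): Atbash.
Decoding ivjfriv: i↔r, v↔e, j↔q, f↔u, r↔i, i↔r, v↔e.

require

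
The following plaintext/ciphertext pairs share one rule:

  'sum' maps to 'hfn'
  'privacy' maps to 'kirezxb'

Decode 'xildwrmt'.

crowding

Each pair mirrors across the alphabet (s↔h, u↔f, m↔n): positions sum to 25. Each letter is replaced by its mirror in the alphabet: a↔z, b↔y, c↔x, and so on (the Atbash cipher).
Undoing it on xildwrmt: x↔c, i↔r, l↔o, d↔w, w↔d, r↔i, m↔n, t↔g.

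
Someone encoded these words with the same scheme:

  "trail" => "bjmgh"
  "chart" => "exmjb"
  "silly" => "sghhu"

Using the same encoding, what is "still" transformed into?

sbghh

t(19)→b(1) and r(17)→j(9) fit y≡9x+12 (mod 26); the inverse of 9 mod 26 is 3. Each letter's alphabet position (a=0..z=25) is mapped through 9·x+12 mod 26 — an affine cipher.
For still: s(18)→9·18+12≡18=s; t(19)→9·19+12≡1=b; i(8)→9·8+12≡6=g; l(11)→9·11+12≡7=h; l(11)→9·11+12≡7=h (all mod 26).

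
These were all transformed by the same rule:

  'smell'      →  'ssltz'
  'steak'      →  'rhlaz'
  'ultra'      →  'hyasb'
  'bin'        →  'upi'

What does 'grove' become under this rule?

lcvyn

Two steps: reverse the string, then apply a Caesar shift of +7.
For grove: reverse → evorg; then shift: e+7=l, v+7=c, o+7=v, r+7=y, g+7=n.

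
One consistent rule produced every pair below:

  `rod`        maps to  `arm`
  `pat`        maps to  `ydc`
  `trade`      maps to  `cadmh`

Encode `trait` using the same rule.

cadlc

The shift depends on letter class: consonant r→a is +9, but vowel o→r is +3. Two shifts are in play — +3 for a/e/i/o/u, +9 for every other letter.
On trait: t(cons)+9=c, r(cons)+9=a, a(vowel)+3=d, i(vowel)+3=l, t(cons)+9=c.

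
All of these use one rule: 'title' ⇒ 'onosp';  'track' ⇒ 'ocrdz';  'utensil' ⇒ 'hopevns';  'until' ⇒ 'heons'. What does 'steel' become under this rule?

Treating letters as 0–25, the rule is x ↦ 19x + 17 (mod 26).
For steel: s(18)→19·18+17≡21=v; t(19)→19·19+17≡14=o; e(4)→19·4+17≡15=p; e(4)→19·4+17≡15=p; l(11)→19·11+17≡18=s (all mod 26).

vopps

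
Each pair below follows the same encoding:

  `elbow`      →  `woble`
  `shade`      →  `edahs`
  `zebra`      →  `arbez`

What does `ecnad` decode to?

dance

The output letters match the input read backwards: elbow reversed is woble. The word is simply reversed.
Reversing it on ecnad: then reverse → dance.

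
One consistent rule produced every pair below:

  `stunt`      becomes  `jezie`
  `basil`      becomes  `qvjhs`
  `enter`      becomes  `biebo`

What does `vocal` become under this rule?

Each letter's alphabet position (a=0..z=25) is mapped through 21·x+21 mod 26 — an affine cipher.
For vocal: v(21)→21·21+21≡20=u; o(14)→21·14+21≡3=d; c(2)→21·2+21≡11=l; a(0)→21·0+21≡21=v; l(11)→21·11+21≡18=s (all mod 26).

udlvs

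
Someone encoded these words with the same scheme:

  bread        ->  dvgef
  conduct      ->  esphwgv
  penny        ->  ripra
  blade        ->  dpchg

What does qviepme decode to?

organic

A repeating key of period 2 is used — shifts +2, +4 over and over.
Reversing it on qviepme: q−2=o, v−4=r, i−2=g, e−4=a, p−2=n, m−4=i, e−2=c.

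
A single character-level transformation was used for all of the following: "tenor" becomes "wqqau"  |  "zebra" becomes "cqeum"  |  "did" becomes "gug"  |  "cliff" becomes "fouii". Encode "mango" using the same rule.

The shift depends on letter class: consonant t→w is +3, but vowel e→q is +12. The rule splits by letter class: vowels +12, consonants +3.
Applying it to mango: m(cons)+3=p, a(vowel)+12=m, n(cons)+3=q, g(cons)+3=j, o(vowel)+12=a.

pmqja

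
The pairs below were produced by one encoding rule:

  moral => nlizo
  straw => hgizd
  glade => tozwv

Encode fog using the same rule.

ult

Letters are reflected about the middle of the alphabet (position → 25−position): Atbash.
On fog: f↔u, o↔l, g↔t.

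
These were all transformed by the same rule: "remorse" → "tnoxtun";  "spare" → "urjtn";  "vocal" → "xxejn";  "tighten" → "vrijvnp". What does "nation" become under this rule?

pjvrxp

The shift depends on letter class: consonant r→t is +2, but vowel e→n is +9. Vowels shift forward by 9 and consonants shift forward by 2.
Applying it to nation: n(cons)+2=p, a(vowel)+9=j, t(cons)+2=v, i(vowel)+9=r, o(vowel)+9=x, n(cons)+2=p.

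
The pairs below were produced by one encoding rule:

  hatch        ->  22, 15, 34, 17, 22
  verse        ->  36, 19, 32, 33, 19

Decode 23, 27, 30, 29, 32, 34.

h is letter #8 and maps to 22: an offset of 14. Each letter is replaced by its alphabet position (a=1..z=26) + 14.
Reversing it on 23, 27, 30, 29, 32, 34: 23→(23−14)÷1=9=i, 27→(27−14)÷1=13=m, 30→(30−14)÷1=16=p, 29→(29−14)÷1=15=o, 32→(32−14)÷1=18=r, 34→(34−14)÷1=20=t.

import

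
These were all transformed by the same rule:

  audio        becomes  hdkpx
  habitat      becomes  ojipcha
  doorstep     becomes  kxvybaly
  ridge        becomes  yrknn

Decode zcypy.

strip

Shifts by position in audio: pos 0: a→h (+7), pos 1: u→d (+9), pos 2: d→k (+7), pos 3: i→p (+7), pos 4: o→x (+9) — repeating every 3. The shifts repeat in a cycle of length 3: positions 0,1,… shift by +7, +9, +7, then the pattern repeats.
Decoding zcypy: z−7=s, c−9=t, y−7=r, p−7=i, y−9=p.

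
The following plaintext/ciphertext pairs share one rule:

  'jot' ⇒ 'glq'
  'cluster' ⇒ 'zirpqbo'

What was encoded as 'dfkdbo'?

ginger

Every letter moves 23 places later in the alphabet, wrapping around z→a.
Decoding dfkdbo: d−23=g, f−23=i, k−23=n, d−23=g, b−23=e, o−23=r.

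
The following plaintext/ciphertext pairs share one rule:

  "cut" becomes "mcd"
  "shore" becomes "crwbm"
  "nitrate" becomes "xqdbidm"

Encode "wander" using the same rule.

The shift depends on letter class: consonant c→m is +10, but vowel u→c is +8. The rule splits by letter class: vowels +8, consonants +10.
For wander: w(cons)+10=g, a(vowel)+8=i, n(cons)+10=x, d(cons)+10=n, e(vowel)+8=m, r(cons)+10=b.

gixnmb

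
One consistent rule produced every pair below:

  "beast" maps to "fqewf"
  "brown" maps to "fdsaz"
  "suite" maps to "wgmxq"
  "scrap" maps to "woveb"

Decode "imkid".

eager

Shifts by position in beast: pos 0: b→f (+4), pos 1: e→q (+12), pos 2: a→e (+4), pos 3: s→w (+4), pos 4: t→f (+12) — repeating every 3. It's a Vigenère-style cipher with numeric key [4,12,4]: position i shifts by key[i mod 3].
Reversing it on imkid: i−4=e, m−12=a, k−4=g, i−4=e, d−12=r.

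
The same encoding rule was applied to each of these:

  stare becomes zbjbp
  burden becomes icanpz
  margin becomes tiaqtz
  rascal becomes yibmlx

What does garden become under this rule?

nianpz

Each letter shifts forward by (position + 7), i.e. 7, 8, 9, … — the shift grows by one for each successive letter.
On garden: g+7=n, a+8=i, r+9=a, d+10=n, e+11=p, n+12=z.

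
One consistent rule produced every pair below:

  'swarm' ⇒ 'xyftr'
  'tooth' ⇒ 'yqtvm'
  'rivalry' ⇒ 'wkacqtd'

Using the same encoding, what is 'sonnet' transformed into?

Shifts by position in swarm: pos 0: s→x (+5), pos 1: w→y (+2), pos 2: a→f (+5), pos 3: r→t (+2) — repeating every 2. The shifts repeat in a cycle of length 2: positions 0,1,… shift by +5, +2, then the pattern repeats.
On sonnet: s+5=x, o+2=q, n+5=s, n+2=p, e+5=j, t+2=v.

xqspjv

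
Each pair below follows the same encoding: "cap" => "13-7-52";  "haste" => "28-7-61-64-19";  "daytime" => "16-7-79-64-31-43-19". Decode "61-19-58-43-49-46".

c(#3)→13 and a(#1)→7: differences scale by 3, so n = 3·pos + 4. With a=1..z=26, the number is 3·pos + 4.
Undoing it on 61-19-58-43-49-46: 61→(61−4)÷3=19=s, 19→(19−4)÷3=5=e, 58→(58−4)÷3=18=r, 43→(43−4)÷3=13=m, 49→(49−4)÷3=15=o, 46→(46−4)÷3=14=n.

sermon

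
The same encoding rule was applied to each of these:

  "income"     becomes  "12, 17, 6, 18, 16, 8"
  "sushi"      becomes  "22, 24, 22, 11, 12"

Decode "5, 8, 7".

i is letter #9 and maps to 12: an offset of 3. Letters become their 1-based position plus 3 (so a→4, b→5, …).
Reversing it on 5, 8, 7: 5→(5−3)÷1=2=b, 8→(8−3)÷1=5=e, 7→(7−3)÷1=4=d.

bed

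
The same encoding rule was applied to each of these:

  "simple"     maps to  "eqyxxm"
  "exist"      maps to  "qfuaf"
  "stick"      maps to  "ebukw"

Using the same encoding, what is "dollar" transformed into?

pwxtmz

Shifts by position in simple: pos 0: s→e (+12), pos 1: i→q (+8), pos 2: m→y (+12), pos 3: p→x (+8) — repeating every 2. A repeating key of period 2 is used — shifts +12, +8 over and over.
Applying it to dollar: d+12=p, o+8=w, l+12=x, l+8=t, a+12=m, r+8=z.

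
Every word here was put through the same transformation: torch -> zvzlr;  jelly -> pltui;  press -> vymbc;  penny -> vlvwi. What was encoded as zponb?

tiger

In torch: t→z is +6, o→v is +7, r→z is +8, c→l is +9 — the shift increases by 1 each position. Each letter shifts forward by (position + 6), i.e. 6, 7, 8, … — the shift grows by one for each successive letter.
Decoding zponb: z−6=t, p−7=i, o−8=g, n−9=e, b−10=r.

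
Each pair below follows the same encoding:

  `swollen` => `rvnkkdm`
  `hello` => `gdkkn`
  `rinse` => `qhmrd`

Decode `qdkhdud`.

Compare letters: s→r is +25, w→v is +25, o→n is +25 — a constant shift. Every letter moves 25 places later in the alphabet, wrapping around z→a.
Undoing it on qdkhdud: q−25=r, d−25=e, k−25=l, h−25=i, d−25=e, u−25=v, d−25=e.

relieve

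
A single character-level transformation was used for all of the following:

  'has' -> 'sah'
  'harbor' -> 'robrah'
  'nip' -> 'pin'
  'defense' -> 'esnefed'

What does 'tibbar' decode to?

The output letters match the input read backwards: has reversed is sah. It's just the letters in reverse order.
Undoing it on tibbar: then reverse → rabbit.

rabbit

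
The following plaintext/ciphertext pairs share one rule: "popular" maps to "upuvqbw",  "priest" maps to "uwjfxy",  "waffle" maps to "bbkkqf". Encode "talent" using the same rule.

The shift depends on letter class: consonant p→u is +5, but vowel o→p is +1. Vowels shift forward by 1 and consonants shift forward by 5.
On talent: t(cons)+5=y, a(vowel)+1=b, l(cons)+5=q, e(vowel)+1=f, n(cons)+5=s, t(cons)+5=y.

ybqfsy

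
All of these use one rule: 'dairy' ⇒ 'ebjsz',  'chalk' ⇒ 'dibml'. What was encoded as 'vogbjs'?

Every letter moves 1 place later in the alphabet, wrapping around z→a.
Decoding vogbjs: v−1=u, o−1=n, g−1=f, b−1=a, j−1=i, s−1=r.

unfair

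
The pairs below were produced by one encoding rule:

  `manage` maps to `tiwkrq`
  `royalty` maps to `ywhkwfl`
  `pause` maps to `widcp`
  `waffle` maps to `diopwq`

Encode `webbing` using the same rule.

dmkltzt

In manage: m→t is +7, a→i is +8, n→w is +9, a→k is +10 — the shift increases by 1 each position. Letter i (0-indexed) is shifted by i+7, so successive shifts are 7, 8, 9, ….
For webbing: w+7=d, e+8=m, b+9=k, b+10=l, i+11=t, n+12=z, g+13=t.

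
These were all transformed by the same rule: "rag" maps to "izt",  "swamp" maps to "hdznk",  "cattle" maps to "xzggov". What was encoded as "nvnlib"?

Each pair mirrors across the alphabet (r↔i, a↔z, g↔t): positions sum to 25. Each letter is replaced by its mirror in the alphabet: a↔z, b↔y, c↔x, and so on (the Atbash cipher).
Decoding nvnlib: n↔m, v↔e, n↔m, l↔o, i↔r, b↔y.

memory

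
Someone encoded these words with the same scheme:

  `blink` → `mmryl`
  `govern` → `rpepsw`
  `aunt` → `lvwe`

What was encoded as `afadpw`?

Shifts by position in blink: pos 0: b→m (+11), pos 1: l→m (+1), pos 2: i→r (+9), pos 3: n→y (+11), pos 4: k→l (+1) — repeating every 3. It's a Vigenère-style cipher with numeric key [11,1,9]: position i shifts by key[i mod 3].
Undoing it on afadpw: a−11=p, f−1=e, a−9=r, d−11=s, p−1=o, w−9=n.

person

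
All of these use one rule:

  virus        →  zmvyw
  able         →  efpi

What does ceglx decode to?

Compare letters: v→z is +4, i→m is +4, r→v is +4 — a constant shift. It's a constant shift of +4 (ROT4).
Undoing it on ceglx: c−4=y, e−4=a, g−4=c, l−4=h, x−4=t.

yacht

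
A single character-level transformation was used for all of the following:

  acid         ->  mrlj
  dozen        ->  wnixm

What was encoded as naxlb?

Two steps: reverse the string, then apply a Caesar shift of +9.
Decoding naxlb: shift back: n−9=e, a−9=r, x−9=o, l−9=c, b−9=s → erocs; then reverse → score.

score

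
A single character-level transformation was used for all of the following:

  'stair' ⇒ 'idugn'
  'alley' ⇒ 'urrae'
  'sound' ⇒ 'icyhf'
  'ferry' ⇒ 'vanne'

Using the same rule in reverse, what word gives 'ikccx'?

s(18)→i(8) and t(19)→d(3) fit y≡21x+20 (mod 26); the inverse of 21 mod 26 is 5. Each letter's alphabet position (a=0..z=25) is mapped through 21·x+20 mod 26 — an affine cipher.
Reversing it on ikccx: i(8)→5·(8−20)≡18=s; k(10)→5·(10−20)≡2=c; c(2)→5·(2−20)≡14=o; c(2)→5·(2−20)≡14=o; x(23)→5·(23−20)≡15=p (all mod 26).

scoop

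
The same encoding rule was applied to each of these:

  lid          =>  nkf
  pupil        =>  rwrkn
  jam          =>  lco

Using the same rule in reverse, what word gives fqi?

dog

Compare letters: l→n is +2, i→k is +2, d→f is +2 — a constant shift. Each letter is shifted forward by 2 in the alphabet (a Caesar shift of +2).
Reversing it on fqi: f−2=d, q−2=o, i−2=g.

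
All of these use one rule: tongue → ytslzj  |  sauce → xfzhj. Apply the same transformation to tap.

yfu

Compare letters: t→y is +5, o→t is +5, n→s is +5 — a constant shift. Each letter is shifted forward by 5 in the alphabet (a Caesar shift of +5).
On tap: t+5=y, a+5=f, p+5=u.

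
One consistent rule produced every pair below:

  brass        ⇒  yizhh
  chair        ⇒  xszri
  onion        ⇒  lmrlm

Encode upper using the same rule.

fkkvi

Each pair mirrors across the alphabet (b↔y, r↔i, a↔z): positions sum to 25. Each letter is replaced by its mirror in the alphabet: a↔z, b↔y, c↔x, and so on (the Atbash cipher).
Applying it to upper: u↔f, p↔k, p↔k, e↔v, r↔i.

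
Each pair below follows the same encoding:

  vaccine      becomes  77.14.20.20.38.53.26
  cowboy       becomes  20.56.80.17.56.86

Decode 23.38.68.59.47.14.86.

Each letter becomes 3×(its alphabet position, a=1..z=26) + 11.
Undoing it on 23.38.68.59.47.14.86: 23→(23−11)÷3=4=d, 38→(38−11)÷3=9=i, 68→(68−11)÷3=19=s, 59→(59−11)÷3=16=p, 47→(47−11)÷3=12=l, 14→(14−11)÷3=1=a, 86→(86−11)÷3=25=y.

display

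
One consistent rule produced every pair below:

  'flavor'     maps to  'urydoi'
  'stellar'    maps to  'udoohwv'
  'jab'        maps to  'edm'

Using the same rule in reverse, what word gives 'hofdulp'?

miracle

The output letters match the input read backwards, each shifted +3: flavor reversed is rovalf. Two steps: reverse the string, then apply a Caesar shift of +3.
Reversing it on hofdulp: shift back: h−3=e, o−3=l, f−3=c, d−3=a, u−3=r, l−3=i, p−3=m → elcarim; then reverse → miracle.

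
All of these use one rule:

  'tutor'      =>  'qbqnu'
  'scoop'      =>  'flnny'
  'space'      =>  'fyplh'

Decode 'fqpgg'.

t(19)→q(16) and u(20)→b(1) fit y≡11x+15 (mod 26); the inverse of 11 mod 26 is 19. Treating letters as 0–25, the rule is x ↦ 11x + 15 (mod 26).
Undoing it on fqpgg: f(5)→19·(5−15)≡18=s; q(16)→19·(16−15)≡19=t; p(15)→19·(15−15)≡0=a; g(6)→19·(6−15)≡11=l; g(6)→19·(6−15)≡11=l (all mod 26).

stall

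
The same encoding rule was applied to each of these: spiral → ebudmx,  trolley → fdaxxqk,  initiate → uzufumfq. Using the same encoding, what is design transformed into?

Compare letters: s→e is +12, p→b is +12, i→u is +12 — a constant shift. Every letter moves 12 places later in the alphabet, wrapping around z→a.
On design: d+12=p, e+12=q, s+12=e, i+12=u, g+12=s, n+12=z.

pqeusz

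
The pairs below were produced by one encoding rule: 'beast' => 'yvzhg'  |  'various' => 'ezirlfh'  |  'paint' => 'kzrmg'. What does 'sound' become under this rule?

hlfmw

Each pair mirrors across the alphabet (b↔y, e↔v, a↔z): positions sum to 25. This is the alphabet-reversal cipher (Atbash): a becomes z, b becomes y, etc.
Applying it to sound: s↔h, o↔l, u↔f, n↔m, d↔w.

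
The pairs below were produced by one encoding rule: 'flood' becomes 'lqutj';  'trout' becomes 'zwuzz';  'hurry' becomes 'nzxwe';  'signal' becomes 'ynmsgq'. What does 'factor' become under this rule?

lfiyuw

It's a Vigenère-style cipher with numeric key [6,5]: position i shifts by key[i mod 2].
On factor: f+6=l, a+5=f, c+6=i, t+5=y, o+6=u, r+5=w.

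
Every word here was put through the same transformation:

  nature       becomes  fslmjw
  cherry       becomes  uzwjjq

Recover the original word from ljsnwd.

It's a constant shift of +18 (ROT18).
Undoing it on ljsnwd: l−18=t, j−18=r, s−18=a, n−18=v, w−18=e, d−18=l.

travel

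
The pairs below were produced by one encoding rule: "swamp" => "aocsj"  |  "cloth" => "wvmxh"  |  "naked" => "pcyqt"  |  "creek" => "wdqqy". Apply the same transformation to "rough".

dmukh

Treating letters as 0–25, the rule is x ↦ 23x + 2 (mod 26).
For rough: r(17)→23·17+2≡3=d; o(14)→23·14+2≡12=m; u(20)→23·20+2≡20=u; g(6)→23·6+2≡10=k; h(7)→23·7+2≡7=h (all mod 26).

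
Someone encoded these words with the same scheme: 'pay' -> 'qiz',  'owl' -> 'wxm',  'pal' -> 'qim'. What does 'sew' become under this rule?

tmx

The shift depends on letter class: consonant p→q is +1, but vowel a→i is +8. Vowels shift forward by 8 and consonants shift forward by 1.
On sew: s(cons)+1=t, e(vowel)+8=m, w(cons)+1=x.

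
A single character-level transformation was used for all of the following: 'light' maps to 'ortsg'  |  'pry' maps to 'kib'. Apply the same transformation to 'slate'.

hozgv

Each pair mirrors across the alphabet (l↔o, i↔r, g↔t): positions sum to 25. Letters are reflected about the middle of the alphabet (position → 25−position): Atbash.
For slate: s↔h, l↔o, a↔z, t↔g, e↔v.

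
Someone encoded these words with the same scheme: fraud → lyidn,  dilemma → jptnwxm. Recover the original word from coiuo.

whale

In fraud: f→l is +6, r→y is +7, a→i is +8, u→d is +9 — the shift increases by 1 each position. The shift increases by 1 at each position, starting from +6: 6, 7, 8, ….
Reversing it on coiuo: c−6=w, o−7=h, i−8=a, u−9=l, o−10=e.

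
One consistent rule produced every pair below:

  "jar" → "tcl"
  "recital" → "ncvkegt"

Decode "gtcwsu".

square

The output letters match the input read backwards, each shifted +2: jar reversed is raj. Read the word backwards and shift each letter +2.
Undoing it on gtcwsu: shift back: g−2=e, t−2=r, c−2=a, w−2=u, s−2=q, u−2=s → erauqs; then reverse → square.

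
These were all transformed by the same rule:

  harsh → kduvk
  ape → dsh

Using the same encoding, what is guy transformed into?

jxb

Compare letters: h→k is +3, a→d is +3, r→u is +3 — a constant shift. Every letter moves 3 places later in the alphabet, wrapping around z→a.
Applying it to guy: g+3=j, u+3=x, y+3=b.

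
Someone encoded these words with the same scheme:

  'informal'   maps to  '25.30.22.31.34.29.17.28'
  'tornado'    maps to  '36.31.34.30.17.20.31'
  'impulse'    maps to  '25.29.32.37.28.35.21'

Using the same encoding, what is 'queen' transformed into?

33.37.21.21.30

The number is (letter's place in the alphabet, a=1) + 16.
For queen: q=17→33, u=21→37, e=5→21, e=5→21, n=14→30.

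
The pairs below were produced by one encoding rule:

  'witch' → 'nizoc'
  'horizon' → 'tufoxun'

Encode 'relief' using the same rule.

The output letters match the input read backwards, each shifted +6: witch reversed is hctiw. The word is reversed, then every letter is shifted forward by 6.
For relief: reverse → feiler; then shift: f+6=l, e+6=k, i+6=o, l+6=r, e+6=k, r+6=x.

lkorkx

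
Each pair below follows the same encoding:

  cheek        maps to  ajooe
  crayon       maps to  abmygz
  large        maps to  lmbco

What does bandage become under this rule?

c(2)→a(0) and h(7)→j(9) fit y≡7x+12 (mod 26); the inverse of 7 mod 26 is 15. Each letter's alphabet position (a=0..z=25) is mapped through 7·x+12 mod 26 — an affine cipher.
Applying it to bandage: b(1)→7·1+12≡19=t; a(0)→7·0+12≡12=m; n(13)→7·13+12≡25=z; d(3)→7·3+12≡7=h; a(0)→7·0+12≡12=m; g(6)→7·6+12≡2=c; e(4)→7·4+12≡14=o (all mod 26).

tmzhmco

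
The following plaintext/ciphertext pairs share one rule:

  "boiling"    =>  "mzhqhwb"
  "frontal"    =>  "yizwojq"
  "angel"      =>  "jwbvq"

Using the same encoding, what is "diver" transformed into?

b(1)→m(12) and o(14)→z(25) fit y≡3x+9 (mod 26); the inverse of 3 mod 26 is 9. This is an affine cipher: with a=0,…,z=25, each position x becomes (3x+9) mod 26.
On diver: d(3)→3·3+9≡18=s; i(8)→3·8+9≡7=h; v(21)→3·21+9≡20=u; e(4)→3·4+9≡21=v; r(17)→3·17+9≡8=i (all mod 26).

shuvi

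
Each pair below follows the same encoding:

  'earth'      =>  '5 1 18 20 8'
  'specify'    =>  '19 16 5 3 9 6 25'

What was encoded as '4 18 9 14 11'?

drink

Letters become their 1-indexed alphabet positions: a=1 … z=26.
Undoing it on 4 18 9 14 11: 4=d, 18=r, 9=i, 14=n, 11=k.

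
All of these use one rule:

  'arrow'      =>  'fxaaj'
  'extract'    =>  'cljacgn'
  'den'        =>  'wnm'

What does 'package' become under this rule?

npjtljy

The output letters match the input read backwards, each shifted +9: arrow reversed is worra. Two steps: reverse the string, then apply a Caesar shift of +9.
Applying it to package: reverse → egakcap; then shift: e+9=n, g+9=p, a+9=j, k+9=t, c+9=l, a+9=j, p+9=y.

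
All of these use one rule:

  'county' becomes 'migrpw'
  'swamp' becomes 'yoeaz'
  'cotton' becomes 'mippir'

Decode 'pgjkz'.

tulip

Treating letters as 0–25, the rule is x ↦ 17x + 4 (mod 26).
Decoding pgjkz: p(15)→23·(15−4)≡19=t; g(6)→23·(6−4)≡20=u; j(9)→23·(9−4)≡11=l; k(10)→23·(10−4)≡8=i; z(25)→23·(25−4)≡15=p (all mod 26).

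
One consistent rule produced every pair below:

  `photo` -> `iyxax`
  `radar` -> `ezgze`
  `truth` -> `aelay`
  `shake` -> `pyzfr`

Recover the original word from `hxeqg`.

p(15)→i(8) and h(7)→y(24) fit y≡11x+25 (mod 26); the inverse of 11 mod 26 is 19. This is an affine cipher: with a=0,…,z=25, each position x becomes (11x+25) mod 26.
Undoing it on hxeqg: h(7)→19·(7−25)≡22=w; x(23)→19·(23−25)≡14=o; e(4)→19·(4−25)≡17=r; q(16)→19·(16−25)≡11=l; g(6)→19·(6−25)≡3=d (all mod 26).

world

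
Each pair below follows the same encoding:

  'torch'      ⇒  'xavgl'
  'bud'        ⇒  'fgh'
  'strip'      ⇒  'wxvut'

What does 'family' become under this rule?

jmqupc

Two shifts are in play — +12 for a/e/i/o/u, +4 for every other letter.
On family: f(cons)+4=j, a(vowel)+12=m, m(cons)+4=q, i(vowel)+12=u, l(cons)+4=p, y(cons)+4=c.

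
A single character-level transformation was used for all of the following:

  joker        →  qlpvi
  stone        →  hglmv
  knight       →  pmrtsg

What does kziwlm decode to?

Each pair mirrors across the alphabet (j↔q, o↔l, k↔p): positions sum to 25. Letters are reflected about the middle of the alphabet (position → 25−position): Atbash.
Undoing it on kziwlm: k↔p, z↔a, i↔r, w↔d, l↔o, m↔n.

pardon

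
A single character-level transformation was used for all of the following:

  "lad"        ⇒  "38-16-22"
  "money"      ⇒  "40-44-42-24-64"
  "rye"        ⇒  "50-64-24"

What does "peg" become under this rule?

l(#12)→38 and a(#1)→16: differences scale by 2, so n = 2·pos + 14. Each letter becomes 2×(its alphabet position, a=1..z=26) + 14.
Applying it to peg: p=16→46, e=5→24, g=7→28.

46-24-28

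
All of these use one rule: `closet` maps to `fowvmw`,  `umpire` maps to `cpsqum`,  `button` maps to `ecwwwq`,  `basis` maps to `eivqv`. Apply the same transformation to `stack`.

The shift depends on letter class: consonant c→f is +3, but vowel o→w is +8. Vowels shift forward by 8 and consonants shift forward by 3.
On stack: s(cons)+3=v, t(cons)+3=w, a(vowel)+8=i, c(cons)+3=f, k(cons)+3=n.

vwifn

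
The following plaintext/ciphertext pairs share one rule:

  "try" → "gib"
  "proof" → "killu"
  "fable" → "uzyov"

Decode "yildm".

brown

Each pair mirrors across the alphabet (t↔g, r↔i, y↔b): positions sum to 25. Letters are reflected about the middle of the alphabet (position → 25−position): Atbash.
Undoing it on yildm: y↔b, i↔r, l↔o, d↔w, m↔n.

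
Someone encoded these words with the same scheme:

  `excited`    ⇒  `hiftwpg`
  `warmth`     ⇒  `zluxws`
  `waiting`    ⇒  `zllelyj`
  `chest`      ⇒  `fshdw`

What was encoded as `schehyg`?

pretend

Shifts by position in excited: pos 0: e→h (+3), pos 1: x→i (+11), pos 2: c→f (+3), pos 3: i→t (+11) — repeating every 2. A repeating key of period 2 is used — shifts +3, +11 over and over.
Decoding schehyg: s−3=p, c−11=r, h−3=e, e−11=t, h−3=e, y−11=n, g−3=d.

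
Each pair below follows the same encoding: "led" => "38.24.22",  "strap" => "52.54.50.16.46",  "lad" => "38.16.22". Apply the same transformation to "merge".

Each letter becomes 2×(its alphabet position, a=1..z=26) + 14.
Applying it to merge: m=13→40, e=5→24, r=18→50, g=7→28, e=5→24.

40.24.50.28.24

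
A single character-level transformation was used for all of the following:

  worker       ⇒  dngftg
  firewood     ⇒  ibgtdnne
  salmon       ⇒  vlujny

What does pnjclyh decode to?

company

w(22)→d(3) and o(14)→n(13) fit y≡15x+11 (mod 26); the inverse of 15 mod 26 is 7. Treating letters as 0–25, the rule is x ↦ 15x + 11 (mod 26).
Decoding pnjclyh: p(15)→7·(15−11)≡2=c; n(13)→7·(13−11)≡14=o; j(9)→7·(9−11)≡12=m; c(2)→7·(2−11)≡15=p; l(11)→7·(11−11)≡0=a; y(24)→7·(24−11)≡13=n; h(7)→7·(7−11)≡24=y (all mod 26).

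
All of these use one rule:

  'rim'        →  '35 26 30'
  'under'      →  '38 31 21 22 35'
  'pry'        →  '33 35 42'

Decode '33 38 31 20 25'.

r is letter #18 and maps to 35: an offset of 17. The number is (letter's place in the alphabet, a=1) + 17.
Undoing it on 33 38 31 20 25: 33→(33−17)÷1=16=p, 38→(38−17)÷1=21=u, 31→(31−17)÷1=14=n, 20→(20−17)÷1=3=c, 25→(25−17)÷1=8=h.

punch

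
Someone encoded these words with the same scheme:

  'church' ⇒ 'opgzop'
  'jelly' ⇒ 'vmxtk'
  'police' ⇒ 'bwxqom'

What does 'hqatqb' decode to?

A repeating key of period 2 is used — shifts +12, +8 over and over.
Reversing it on hqatqb: h−12=v, q−8=i, a−12=o, t−8=l, q−12=e, b−8=t.

violet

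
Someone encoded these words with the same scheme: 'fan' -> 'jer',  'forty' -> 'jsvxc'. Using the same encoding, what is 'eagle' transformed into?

Compare letters: f→j is +4, a→e is +4, n→r is +4 — a constant shift. This is a Caesar cipher with shift 4.
For eagle: e+4=i, a+4=e, g+4=k, l+4=p, e+4=i.

iekpi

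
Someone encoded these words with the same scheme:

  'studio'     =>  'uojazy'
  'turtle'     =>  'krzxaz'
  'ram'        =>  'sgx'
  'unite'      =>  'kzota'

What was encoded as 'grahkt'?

nebula

The output letters match the input read backwards, each shifted +6: studio reversed is oiduts. Read the word backwards and shift each letter +6.
Reversing it on grahkt: shift back: g−6=a, r−6=l, a−6=u, h−6=b, k−6=e, t−6=n → aluben; then reverse → nebula.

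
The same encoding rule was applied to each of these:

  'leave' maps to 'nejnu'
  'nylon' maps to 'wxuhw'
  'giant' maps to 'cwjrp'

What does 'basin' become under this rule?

The output letters match the input read backwards, each shifted +9: leave reversed is evael. Two steps: reverse the string, then apply a Caesar shift of +9.
On basin: reverse → nisab; then shift: n+9=w, i+9=r, s+9=b, a+9=j, b+9=k.

wrbjk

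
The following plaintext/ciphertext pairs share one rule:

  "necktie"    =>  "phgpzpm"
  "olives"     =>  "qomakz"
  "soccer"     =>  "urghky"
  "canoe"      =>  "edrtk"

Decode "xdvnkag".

variety

In necktie: n→p is +2, e→h is +3, c→g is +4, k→p is +5 — the shift increases by 1 each position. The shift increases by 1 at each position, starting from +2: 2, 3, 4, ….
Reversing it on xdvnkag: x−2=v, d−3=a, v−4=r, n−5=i, k−6=e, a−7=t, g−8=y.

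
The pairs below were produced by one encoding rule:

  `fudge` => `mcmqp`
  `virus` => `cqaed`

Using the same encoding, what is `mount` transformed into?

twdxe

The shift increases by 1 at each position, starting from +7: 7, 8, 9, ….
For mount: m+7=t, o+8=w, u+9=d, n+10=x, t+11=e.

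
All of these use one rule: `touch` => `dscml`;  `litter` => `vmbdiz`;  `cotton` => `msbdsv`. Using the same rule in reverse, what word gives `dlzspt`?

thrill

It's a Vigenère-style cipher with numeric key [10,4,8]: position i shifts by key[i mod 3].
Undoing it on dlzspt: d−10=t, l−4=h, z−8=r, s−10=i, p−4=l, t−8=l.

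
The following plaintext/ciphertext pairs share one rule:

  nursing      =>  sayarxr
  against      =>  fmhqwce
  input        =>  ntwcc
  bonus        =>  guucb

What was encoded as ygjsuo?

tackle

Each letter shifts forward by (position + 5), i.e. 5, 6, 7, … — the shift grows by one for each successive letter.
Undoing it on ygjsuo: y−5=t, g−6=a, j−7=c, s−8=k, u−9=l, o−10=e.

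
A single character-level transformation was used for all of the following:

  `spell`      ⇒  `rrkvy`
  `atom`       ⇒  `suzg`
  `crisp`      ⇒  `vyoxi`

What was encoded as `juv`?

The output letters match the input read backwards, each shifted +6: spell reversed is lleps. The word is reversed, then every letter is shifted forward by 6.
Undoing it on juv: shift back: j−6=d, u−6=o, v−6=p → dop; then reverse → pod.

pod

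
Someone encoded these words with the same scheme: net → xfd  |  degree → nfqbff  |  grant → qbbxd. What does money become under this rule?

wpxfi

The shift depends on letter class: consonant n→x is +10, but vowel e→f is +1. The rule splits by letter class: vowels +1, consonants +10.
For money: m(cons)+10=w, o(vowel)+1=p, n(cons)+10=x, e(vowel)+1=f, y(cons)+10=i.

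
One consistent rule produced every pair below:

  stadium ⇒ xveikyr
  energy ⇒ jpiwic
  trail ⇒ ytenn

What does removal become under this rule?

Shifts by position in stadium: pos 0: s→x (+5), pos 1: t→v (+2), pos 2: a→e (+4), pos 3: d→i (+5), pos 4: i→k (+2), pos 5: u→y (+4) — repeating every 3. The shifts repeat in a cycle of length 3: positions 0,1,… shift by +5, +2, +4, then the pattern repeats.
Applying it to removal: r+5=w, e+2=g, m+4=q, o+5=t, v+2=x, a+4=e, l+5=q.

wgqtxeq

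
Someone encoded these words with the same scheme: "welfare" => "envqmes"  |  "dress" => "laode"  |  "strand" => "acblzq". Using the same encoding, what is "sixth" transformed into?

arhet

In welfare: w→e is +8, e→n is +9, l→v is +10, f→q is +11 — the shift increases by 1 each position. Each letter shifts forward by (position + 8), i.e. 8, 9, 10, … — the shift grows by one for each successive letter.
Applying it to sixth: s+8=a, i+9=r, x+10=h, t+11=e, h+12=t.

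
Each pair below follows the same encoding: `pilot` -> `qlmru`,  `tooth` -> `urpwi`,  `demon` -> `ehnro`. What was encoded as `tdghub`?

Shifts by position in pilot: pos 0: p→q (+1), pos 1: i→l (+3), pos 2: l→m (+1), pos 3: o→r (+3) — repeating every 2. The shifts repeat in a cycle of length 2: positions 0,1,… shift by +1, +3, then the pattern repeats.
Undoing it on tdghub: t−1=s, d−3=a, g−1=f, h−3=e, u−1=t, b−3=y.

safety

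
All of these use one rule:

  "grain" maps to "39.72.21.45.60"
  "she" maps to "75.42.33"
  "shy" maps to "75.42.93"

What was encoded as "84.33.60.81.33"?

venue

g(#7)→39 and r(#18)→72: differences scale by 3, so n = 3·pos + 18. The formula is n = 3×(alphabet index, a=1) + 18.
Decoding 84.33.60.81.33: 84→(84−18)÷3=22=v, 33→(33−18)÷3=5=e, 60→(60−18)÷3=14=n, 81→(81−18)÷3=21=u, 33→(33−18)÷3=5=e.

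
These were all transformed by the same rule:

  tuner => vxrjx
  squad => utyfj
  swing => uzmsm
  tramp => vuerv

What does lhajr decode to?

jewel

In tuner: t→v is +2, u→x is +3, n→r is +4, e→j is +5 — the shift increases by 1 each position. Letter i (0-indexed) is shifted by i+2, so successive shifts are 2, 3, 4, ….
Reversing it on lhajr: l−2=j, h−3=e, a−4=w, j−5=e, r−6=l.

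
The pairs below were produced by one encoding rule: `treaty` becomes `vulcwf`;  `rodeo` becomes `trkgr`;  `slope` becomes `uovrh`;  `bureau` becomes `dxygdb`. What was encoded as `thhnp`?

A repeating key of period 3 is used — shifts +2, +3, +7 over and over.
Reversing it on thhnp: t−2=r, h−3=e, h−7=a, n−2=l, p−3=m.

realm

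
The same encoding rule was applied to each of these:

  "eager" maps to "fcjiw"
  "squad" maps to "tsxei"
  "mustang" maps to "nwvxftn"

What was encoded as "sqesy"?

Letter i (0-indexed) is shifted by i+1, so successive shifts are 1, 2, 3, ….
Reversing it on sqesy: s−1=r, q−2=o, e−3=b, s−4=o, y−5=t.

robot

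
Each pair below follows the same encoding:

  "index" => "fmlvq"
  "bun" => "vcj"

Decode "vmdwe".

woven

The output letters match the input read backwards, each shifted +8: index reversed is xedni. The word is reversed, then every letter is shifted forward by 8.
Undoing it on vmdwe: shift back: v−8=n, m−8=e, d−8=v, w−8=o, e−8=w → nevow; then reverse → woven.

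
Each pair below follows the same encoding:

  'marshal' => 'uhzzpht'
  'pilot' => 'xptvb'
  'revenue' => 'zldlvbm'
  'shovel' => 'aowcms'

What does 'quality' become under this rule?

Shifts by position in marshal: pos 0: m→u (+8), pos 1: a→h (+7), pos 2: r→z (+8), pos 3: s→z (+7) — repeating every 2. It's a Vigenère-style cipher with numeric key [8,7]: position i shifts by key[i mod 2].
On quality: q+8=y, u+7=b, a+8=i, l+7=s, i+8=q, t+7=a, y+8=g.

ybisqag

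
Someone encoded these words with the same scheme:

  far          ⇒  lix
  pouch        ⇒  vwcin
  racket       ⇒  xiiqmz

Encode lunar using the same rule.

rctix

The rule splits by letter class: vowels +8, consonants +6.
On lunar: l(cons)+6=r, u(vowel)+8=c, n(cons)+6=t, a(vowel)+8=i, r(cons)+6=x.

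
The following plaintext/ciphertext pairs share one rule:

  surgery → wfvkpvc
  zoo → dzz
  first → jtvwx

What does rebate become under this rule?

The rule splits by letter class: vowels +11, consonants +4.
For rebate: r(cons)+4=v, e(vowel)+11=p, b(cons)+4=f, a(vowel)+11=l, t(cons)+4=x, e(vowel)+11=p.

vpflxp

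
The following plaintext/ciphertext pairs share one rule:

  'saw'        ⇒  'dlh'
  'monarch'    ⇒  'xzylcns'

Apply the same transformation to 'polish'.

azwtds

Compare letters: s→d is +11, a→l is +11, w→h is +11 — a constant shift. This is a Caesar cipher with shift 11.
For polish: p+11=a, o+11=z, l+11=w, i+11=t, s+11=d, h+11=s.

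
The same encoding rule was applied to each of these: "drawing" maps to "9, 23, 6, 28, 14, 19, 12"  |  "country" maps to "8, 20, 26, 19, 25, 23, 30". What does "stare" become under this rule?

d is letter #4 and maps to 9: an offset of 5. Letters become their 1-based position plus 5 (so a→6, b→7, …).
Applying it to stare: s=19→24, t=20→25, a=1→6, r=18→23, e=5→10.

24, 25, 6, 23, 10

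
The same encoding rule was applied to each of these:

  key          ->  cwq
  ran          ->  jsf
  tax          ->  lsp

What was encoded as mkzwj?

Compare letters: k→c is +18, e→w is +18, y→q is +18 — a constant shift. Each letter is shifted forward by 18 in the alphabet (a Caesar shift of +18).
Decoding mkzwj: m−18=u, k−18=s, z−18=h, w−18=e, j−18=r.

usher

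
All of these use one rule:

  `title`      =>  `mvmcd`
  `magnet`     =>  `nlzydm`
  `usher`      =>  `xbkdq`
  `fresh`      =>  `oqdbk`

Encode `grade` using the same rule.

t(19)→m(12) and i(8)→v(21) fit y≡11x+11 (mod 26); the inverse of 11 mod 26 is 19. This is an affine cipher: with a=0,…,z=25, each position x becomes (11x+11) mod 26.
On grade: g(6)→11·6+11≡25=z; r(17)→11·17+11≡16=q; a(0)→11·0+11≡11=l; d(3)→11·3+11≡18=s; e(4)→11·4+11≡3=d (all mod 26).

zqlsd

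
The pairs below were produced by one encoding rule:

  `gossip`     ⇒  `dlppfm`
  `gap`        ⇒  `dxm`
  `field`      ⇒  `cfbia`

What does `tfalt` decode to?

widow

Compare letters: g→d is +23, o→l is +23, s→p is +23 — a constant shift. Each letter is shifted forward by 23 in the alphabet (a Caesar shift of +23).
Reversing it on tfalt: t−23=w, f−23=i, a−23=d, l−23=o, t−23=w.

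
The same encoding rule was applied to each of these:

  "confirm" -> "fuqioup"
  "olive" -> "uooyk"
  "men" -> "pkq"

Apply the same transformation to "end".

kqg

The shift depends on letter class: consonant c→f is +3, but vowel o→u is +6. Vowels shift forward by 6 and consonants shift forward by 3.
Applying it to end: e(vowel)+6=k, n(cons)+3=q, d(cons)+3=g.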